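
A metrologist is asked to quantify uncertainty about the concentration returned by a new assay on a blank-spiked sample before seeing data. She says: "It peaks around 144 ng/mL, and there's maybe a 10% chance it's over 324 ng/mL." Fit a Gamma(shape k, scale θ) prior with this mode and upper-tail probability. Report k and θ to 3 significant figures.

k ≈ 3.92, θ ≈ 49.2

Gamma(k,θ) with k>1 has mode (k−1)θ, so θ = 144/(k−1).
Need P(X < 324) = 0.9 with θ tied to k this way. Start at k = 2, θ = 144: P(X<324) ≈ 0.657.
Too low — raise k to concentrate. Iterating converges to k ≈ 3.92.
Then θ = 144/(3.92−1) ≈ 49.2.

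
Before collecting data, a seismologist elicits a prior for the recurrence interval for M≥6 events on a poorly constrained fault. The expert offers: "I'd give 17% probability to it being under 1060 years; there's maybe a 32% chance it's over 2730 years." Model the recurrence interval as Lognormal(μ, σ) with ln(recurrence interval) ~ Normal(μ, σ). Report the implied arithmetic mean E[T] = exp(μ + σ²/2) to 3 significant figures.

If T ~ Lognormal(μ,σ) then ln T ~ Normal(μ,σ), so the p-quantile of ln T is μ + z_p·σ.
ln(1060) = 6.966 and ln(2730) = 7.912; z_{0.17} = -0.9542, z_{0.68} = 0.4677.
σ = (7.912 − 6.966)/(0.4677 − (-0.9542)) = 0.665.
μ = 6.966 − (-0.9542)·0.665 = 7.601.
E[T] = exp(μ + σ²/2) = exp(7.601 + 0.2213) = 2500 years.

E[T] ≈ 2500 years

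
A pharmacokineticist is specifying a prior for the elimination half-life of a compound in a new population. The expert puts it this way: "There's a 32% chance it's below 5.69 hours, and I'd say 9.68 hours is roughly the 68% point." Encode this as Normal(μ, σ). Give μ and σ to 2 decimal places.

The p-quantile of Normal(μ,σ) is μ + z_p·σ, with z_{0.32} = -0.4677 and z_{0.68} = 0.4677.
Eliminate σ: μ = (z₂·x₁ − z₁·x₂)/(z₂ − z₁) = (0.4677·5.69 − (-0.4677)·9.68)/0.9354 = 7.69.
Then σ = (x₂ − x₁)/(z₂ − z₁) = (9.68 − 5.69)/0.9354 = 4.27.

μ = 7.69, σ = 4.27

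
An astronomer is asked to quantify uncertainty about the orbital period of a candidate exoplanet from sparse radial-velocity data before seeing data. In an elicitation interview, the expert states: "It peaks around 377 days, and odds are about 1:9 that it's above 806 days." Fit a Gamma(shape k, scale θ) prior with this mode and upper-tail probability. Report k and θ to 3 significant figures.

Gamma(k,θ) with k>1 has mode (k−1)θ, so θ = 377/(k−1).
Need P(X < 806) = 0.9 with θ tied to k this way. Start at k = 2, θ = 377: P(X<806) ≈ 0.630.
Too low — raise k to concentrate. Iterating converges to k ≈ 4.33.
Then θ = 377/(4.33−1) ≈ 113.

k ≈ 4.33, θ ≈ 113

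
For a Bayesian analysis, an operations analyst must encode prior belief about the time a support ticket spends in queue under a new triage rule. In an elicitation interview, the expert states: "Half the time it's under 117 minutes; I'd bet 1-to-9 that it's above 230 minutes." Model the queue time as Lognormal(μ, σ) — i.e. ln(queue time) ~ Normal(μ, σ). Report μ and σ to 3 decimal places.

If T ~ Lognormal(μ,σ) then ln T ~ Normal(μ,σ), so the p-quantile of ln T is μ + z_p·σ.
ln(117) = 4.762 and ln(230) = 5.438; z_{0.5} = 0, z_{0.9} = 1.282.
σ = (5.438 − 4.762)/(1.282 − (0)) = 0.527.
μ = 4.762 − (0)·0.527 = 4.762.

μ ≈ 4.762, σ ≈ 0.527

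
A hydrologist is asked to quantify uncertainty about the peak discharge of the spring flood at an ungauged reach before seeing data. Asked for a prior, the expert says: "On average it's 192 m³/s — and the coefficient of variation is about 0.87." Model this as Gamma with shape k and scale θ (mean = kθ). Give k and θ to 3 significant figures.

k ≈ 1.32, θ ≈ 145

For Gamma(k, scale θ): mean = kθ, variance = kθ², so CV = 1/√k.
CV = 0.87, hence k = 1/CV² = 1.32.
Then θ = mean/k = 192/1.32 = 145.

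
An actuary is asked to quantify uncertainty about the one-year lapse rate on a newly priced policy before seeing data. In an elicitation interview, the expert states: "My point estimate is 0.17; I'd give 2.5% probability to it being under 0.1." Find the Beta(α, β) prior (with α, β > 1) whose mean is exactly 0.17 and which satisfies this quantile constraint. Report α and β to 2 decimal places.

α ≈ 15.22, β ≈ 74.30

With mean 0.17 fixed, write α = 0.17s, β = 0.83s where s = α+β.
Need P(θ < 0.1) = 0.025 under Beta(0.17s, 0.83s). Normal approximation: (q−m)/√(m(1−m)/s) ≈ z_{0.025} = -1.96, so s ≈ 0.17·0.83·(-1.96)²/(0.1−0.17)² = 110.6.
At s = 110.6: P(θ<0.1) ≈ 0.014. Adjusting to match 0.025 gives s ≈ 89.52.
So α = 0.17·89.52 ≈ 15.22, β = 0.83·89.52 ≈ 74.30.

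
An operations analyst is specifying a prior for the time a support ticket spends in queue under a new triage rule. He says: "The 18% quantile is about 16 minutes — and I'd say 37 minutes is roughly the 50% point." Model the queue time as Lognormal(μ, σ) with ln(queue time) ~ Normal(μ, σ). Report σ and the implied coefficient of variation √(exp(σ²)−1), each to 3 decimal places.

σ ≈ 0.916, CV ≈ 1.146

If T ~ Lognormal(μ,σ) then ln T ~ Normal(μ,σ), so the p-quantile of ln T is μ + z_p·σ.
ln(16) = 2.773 and ln(37) = 3.611; z_{0.18} = -0.9154, z_{0.5} = 0.
σ = (3.611 − 2.773)/(0 − (-0.9154)) = 0.916.
μ = 2.773 − (-0.9154)·0.916 = 3.611.
CV = √(exp(σ²)−1) = √(exp(0.8388)−1) = 1.146.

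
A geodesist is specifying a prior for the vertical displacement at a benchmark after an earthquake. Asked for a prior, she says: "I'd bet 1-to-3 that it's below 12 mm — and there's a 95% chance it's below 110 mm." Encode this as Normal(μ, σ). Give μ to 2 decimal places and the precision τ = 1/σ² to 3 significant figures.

μ = 40.50, τ = 0.00056

For Normal(μ,σ), the p-quantile is μ + z_p·σ. Here z_{0.25} = -0.6745, z_{0.95} = 1.645.
So 12 = μ − 0.6745σ and 110 = μ + 1.645σ.
Subtracting: σ = (110 − 12)/(1.645 − (-0.6745)) = 42.25.
Then μ = 12 − (-0.6745)·42.25 = 40.50.
Precision τ = 1/σ² = 1/42.25² = 0.00056.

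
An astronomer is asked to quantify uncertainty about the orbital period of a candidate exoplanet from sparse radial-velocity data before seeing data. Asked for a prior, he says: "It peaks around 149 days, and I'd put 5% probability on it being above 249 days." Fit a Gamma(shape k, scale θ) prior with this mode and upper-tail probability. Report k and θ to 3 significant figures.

k ≈ 11.6, θ ≈ 14.1

Gamma(k,θ) with k>1 has mode (k−1)θ, so θ = 149/(k−1).
Need P(X < 249) = 0.95 with θ tied to k this way. Start at k = 2, θ = 149: P(X<249) ≈ 0.498.
Too low — raise k to concentrate. Iterating converges to k ≈ 11.6.
Then θ = 149/(11.6−1) ≈ 14.1.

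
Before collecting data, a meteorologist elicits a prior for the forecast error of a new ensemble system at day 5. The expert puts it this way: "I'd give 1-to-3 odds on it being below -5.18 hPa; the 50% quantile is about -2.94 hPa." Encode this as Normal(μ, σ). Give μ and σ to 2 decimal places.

μ = -2.94, σ = 3.32

For Normal(μ,σ), the p-quantile is μ + z_p·σ. Here z_{0.25} = -0.6745, z_{0.5} = 0.
So -5.18 = μ − 0.6745σ and -2.94 = μ + 0σ.
Subtracting: σ = (-2.94 − -5.18)/(0 − (-0.6745)) = 3.32.
Then μ = -5.18 − (-0.6745)·3.32 = -2.94.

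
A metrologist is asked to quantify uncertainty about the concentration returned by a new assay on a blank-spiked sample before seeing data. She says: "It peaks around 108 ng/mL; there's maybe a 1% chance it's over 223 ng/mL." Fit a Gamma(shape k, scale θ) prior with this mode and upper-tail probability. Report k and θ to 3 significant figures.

Gamma(k,θ) with k>1 has mode (k−1)θ, so θ = 108/(k−1).
Need P(X < 223) = 0.99 with θ tied to k this way. Start at k = 2, θ = 108: P(X<223) ≈ 0.611.
Too low — raise k to concentrate. Iterating converges to k ≈ 10.3.
Then θ = 108/(10.3−1) ≈ 11.6.

k ≈ 10.3, θ ≈ 11.6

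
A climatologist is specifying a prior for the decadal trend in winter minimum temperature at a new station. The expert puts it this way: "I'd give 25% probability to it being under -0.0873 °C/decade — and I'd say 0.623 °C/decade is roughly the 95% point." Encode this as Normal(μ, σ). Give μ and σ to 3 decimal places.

μ = 0.119, σ = 0.306

The p-quantile of Normal(μ,σ) is μ + z_p·σ, with z_{0.25} = -0.6745 and z_{0.95} = 1.645.
Eliminate σ: μ = (z₂·x₁ − z₁·x₂)/(z₂ − z₁) = (1.645·-0.0873 − (-0.6745)·0.623)/2.319 = 0.119.
Then σ = (x₂ − x₁)/(z₂ − z₁) = (0.623 − -0.0873)/2.319 = 0.306.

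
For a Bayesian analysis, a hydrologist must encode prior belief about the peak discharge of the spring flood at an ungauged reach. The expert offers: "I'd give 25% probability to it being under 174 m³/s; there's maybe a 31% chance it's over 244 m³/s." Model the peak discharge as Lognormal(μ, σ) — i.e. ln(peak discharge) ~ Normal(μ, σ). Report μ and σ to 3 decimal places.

If T ~ Lognormal(μ,σ) then ln T ~ Normal(μ,σ), so the p-quantile of ln T is μ + z_p·σ.
ln(174) = 5.159 and ln(244) = 5.497; z_{0.25} = -0.6745, z_{0.69} = 0.4959.
σ = (5.497 − 5.159)/(0.4959 − (-0.6745)) = 0.289.
μ = 5.159 − (-0.6745)·0.289 = 5.354.

μ ≈ 5.354, σ ≈ 0.289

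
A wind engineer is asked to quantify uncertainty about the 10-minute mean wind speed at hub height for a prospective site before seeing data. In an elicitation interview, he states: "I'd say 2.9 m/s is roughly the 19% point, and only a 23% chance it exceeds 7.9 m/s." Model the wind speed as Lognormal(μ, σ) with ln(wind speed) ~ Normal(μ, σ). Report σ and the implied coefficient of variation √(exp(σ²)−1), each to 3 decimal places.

If T ~ Lognormal(μ,σ) then ln T ~ Normal(μ,σ), so the p-quantile of ln T is μ + z_p·σ.
ln(2.9) = 1.065 and ln(7.9) = 2.067; z_{0.19} = -0.8779, z_{0.77} = 0.7388.
σ = (2.067 − 1.065)/(0.7388 − (-0.8779)) = 0.620.
μ = 1.065 − (-0.8779)·0.620 = 1.609.
CV = √(exp(σ²)−1) = √(exp(0.3842)−1) = 0.684.

σ ≈ 0.620, CV ≈ 0.684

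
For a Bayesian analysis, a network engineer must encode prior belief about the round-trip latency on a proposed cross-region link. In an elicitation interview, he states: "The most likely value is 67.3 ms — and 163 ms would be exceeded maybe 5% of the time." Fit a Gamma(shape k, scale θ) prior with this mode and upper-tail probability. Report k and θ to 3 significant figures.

k ≈ 4.48, θ ≈ 19.3

Gamma(k,θ) with k>1 has mode (k−1)θ, so θ = 67.3/(k−1).
Need P(X < 163) = 0.95 with θ tied to k this way. Start at k = 2, θ = 67.3: P(X<163) ≈ 0.696.
Too low — raise k to concentrate. Iterating converges to k ≈ 4.48.
Then θ = 67.3/(4.48−1) ≈ 19.3.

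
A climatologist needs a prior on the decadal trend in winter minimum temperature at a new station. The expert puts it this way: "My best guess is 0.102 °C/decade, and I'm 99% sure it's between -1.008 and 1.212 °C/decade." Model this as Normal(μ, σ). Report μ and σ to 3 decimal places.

A symmetric 99% interval runs μ ± z·σ with z = 2.576.
Half-width = 1.11, so σ = 1.11/2.576 = 0.431.
μ is the stated best guess, 0.102.

μ = 0.102, σ = 0.431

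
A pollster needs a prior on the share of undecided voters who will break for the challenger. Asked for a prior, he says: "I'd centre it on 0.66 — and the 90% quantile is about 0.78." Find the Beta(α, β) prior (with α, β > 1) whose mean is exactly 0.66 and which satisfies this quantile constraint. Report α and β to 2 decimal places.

α ≈ 15.75, β ≈ 8.11

With mean 0.66 fixed, write α = 0.66s, β = 0.34s where s = α+β.
Need P(θ < 0.78) = 0.9 under Beta(0.66s, 0.34s). Normal approximation: (q−m)/√(m(1−m)/s) ≈ z_{0.9} = 1.28, so s ≈ 0.66·0.34·(1.28)²/(0.78−0.66)² = 25.6.
At s = 25.6: P(θ<0.78) ≈ 0.908. Adjusting to match 0.9 gives s ≈ 23.86.
So α = 0.66·23.86 ≈ 15.75, β = 0.34·23.86 ≈ 8.11.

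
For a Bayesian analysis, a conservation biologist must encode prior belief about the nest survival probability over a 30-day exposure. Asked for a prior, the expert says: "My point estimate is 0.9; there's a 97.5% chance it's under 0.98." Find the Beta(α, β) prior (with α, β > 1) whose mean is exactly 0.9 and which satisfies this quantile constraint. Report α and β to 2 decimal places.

α ≈ 24.90, β ≈ 2.77

With mean 0.9 fixed, write α = 0.9s, β = 0.1s where s = α+β.
Need P(θ < 0.98) = 0.975 under Beta(0.9s, 0.1s). Normal approximation: (q−m)/√(m(1−m)/s) ≈ z_{0.975} = 1.96, so s ≈ 0.9·0.1·(1.96)²/(0.98−0.9)² = 54.0.
At s = 54.0: P(θ<0.98) ≈ 0.998. Adjusting to match 0.975 gives s ≈ 27.66.
So α = 0.9·27.66 ≈ 24.90, β = 0.1·27.66 ≈ 2.77.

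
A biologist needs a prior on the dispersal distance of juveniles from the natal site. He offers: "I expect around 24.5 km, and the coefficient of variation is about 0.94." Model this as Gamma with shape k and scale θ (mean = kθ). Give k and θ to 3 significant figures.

For Gamma(k, scale θ): mean = kθ, variance = kθ², so CV = 1/√k.
CV = 0.94, hence k = 1/CV² = 1.13.
Then θ = mean/k = 24.5/1.13 = 21.6.

k ≈ 1.13, θ ≈ 21.6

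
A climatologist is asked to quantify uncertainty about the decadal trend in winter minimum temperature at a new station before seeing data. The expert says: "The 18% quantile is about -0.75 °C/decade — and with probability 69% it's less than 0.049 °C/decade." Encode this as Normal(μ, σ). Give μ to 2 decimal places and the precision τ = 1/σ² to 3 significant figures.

μ = -0.23, τ = 3.12

For Normal(μ,σ), the p-quantile is μ + z_p·σ. Here z_{0.18} = -0.9154, z_{0.69} = 0.4959.
So -0.75 = μ − 0.9154σ and 0.049 = μ + 0.4959σ.
Subtracting: σ = (0.049 − -0.75)/(0.4959 − (-0.9154)) = 0.57.
Then μ = -0.75 − (-0.9154)·0.57 = -0.23.
Precision τ = 1/σ² = 1/0.5662² = 3.12.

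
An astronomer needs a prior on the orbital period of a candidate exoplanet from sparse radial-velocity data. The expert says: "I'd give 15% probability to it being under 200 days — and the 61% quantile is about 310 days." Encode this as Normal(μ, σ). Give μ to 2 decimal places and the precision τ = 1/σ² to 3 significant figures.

For Normal(μ,σ), the p-quantile is μ + z_p·σ. Here z_{0.15} = -1.036, z_{0.61} = 0.2793.
So 200 = μ − 1.036σ and 310 = μ + 0.2793σ.
Subtracting: σ = (310 − 200)/(0.2793 − (-1.036)) = 83.60.
Then μ = 200 − (-1.036)·83.60 = 286.65.
Precision τ = 1/σ² = 1/83.6² = 0.000143.

μ = 286.65, τ = 0.000143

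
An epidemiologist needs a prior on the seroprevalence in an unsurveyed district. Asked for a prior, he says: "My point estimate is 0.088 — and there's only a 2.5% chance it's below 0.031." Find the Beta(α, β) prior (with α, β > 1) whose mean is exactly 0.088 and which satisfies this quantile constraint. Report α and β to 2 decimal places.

α ≈ 5.32, β ≈ 55.10

With mean 0.088 fixed, write α = 0.088s, β = 0.912s where s = α+β.
Need P(θ < 0.031) = 0.025 under Beta(0.088s, 0.912s). Normal approximation: (q−m)/√(m(1−m)/s) ≈ z_{0.025} = -1.96, so s ≈ 0.088·0.912·(-1.96)²/(0.031−0.088)² = 94.9.
At s = 94.9: P(θ<0.031) ≈ 0.006. Adjusting to match 0.025 gives s ≈ 60.41.
So α = 0.088·60.41 ≈ 5.32, β = 0.912·60.41 ≈ 55.10.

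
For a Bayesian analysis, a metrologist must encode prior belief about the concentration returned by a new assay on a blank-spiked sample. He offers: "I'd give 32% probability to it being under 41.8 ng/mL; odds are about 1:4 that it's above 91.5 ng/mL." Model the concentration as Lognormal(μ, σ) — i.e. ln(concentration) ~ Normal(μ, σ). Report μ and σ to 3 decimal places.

μ ≈ 4.013, σ ≈ 0.598

If T ~ Lognormal(μ,σ) then ln T ~ Normal(μ,σ), so the p-quantile of ln T is μ + z_p·σ.
ln(41.8) = 3.733 and ln(91.5) = 4.516; z_{0.32} = -0.4677, z_{0.8} = 0.8416.
σ = (4.516 − 3.733)/(0.8416 − (-0.4677)) = 0.598.
μ = 3.733 − (-0.4677)·0.598 = 4.013.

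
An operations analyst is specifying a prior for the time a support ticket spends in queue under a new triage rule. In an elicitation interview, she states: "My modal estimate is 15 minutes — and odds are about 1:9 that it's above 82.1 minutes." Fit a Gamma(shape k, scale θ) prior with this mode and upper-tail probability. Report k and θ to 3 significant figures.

Gamma(k,θ) with k>1 has mode (k−1)θ, so θ = 15/(k−1).
Need P(X < 82.1) = 0.9 with θ tied to k this way. Start at k = 2, θ = 15: P(X<82.1) ≈ 0.973.
Too high — lower k to spread out. Iterating converges to k ≈ 1.6.
Then θ = 15/(1.6−1) ≈ 25.

k ≈ 1.6, θ ≈ 25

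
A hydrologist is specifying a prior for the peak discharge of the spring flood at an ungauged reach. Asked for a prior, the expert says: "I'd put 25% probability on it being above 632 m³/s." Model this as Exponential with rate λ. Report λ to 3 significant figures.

P(T > 632.0) = e^(−λ·632.0) = 0.25, so λ = −ln(0.25)/632.0 = 0.00219.

λ ≈ 0.00219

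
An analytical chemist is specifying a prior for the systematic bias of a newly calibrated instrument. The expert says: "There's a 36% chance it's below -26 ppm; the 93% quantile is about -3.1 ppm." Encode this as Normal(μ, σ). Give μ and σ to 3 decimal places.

The p-quantile of Normal(μ,σ) is μ + z_p·σ, with z_{0.36} = -0.3585 and z_{0.93} = 1.476.
Eliminate σ: μ = (z₂·x₁ − z₁·x₂)/(z₂ − z₁) = (1.476·-26 − (-0.3585)·-3.1)/1.834 = -21.525.
Then σ = (x₂ − x₁)/(z₂ − z₁) = (-3.1 − -26)/1.834 = 12.485.

μ = -21.525, σ = 12.485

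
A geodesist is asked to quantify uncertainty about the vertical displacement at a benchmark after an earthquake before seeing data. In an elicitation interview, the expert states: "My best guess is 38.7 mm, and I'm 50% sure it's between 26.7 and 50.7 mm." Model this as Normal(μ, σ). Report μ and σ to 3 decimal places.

μ = 38.700, σ = 17.791

A symmetric 50% interval runs μ ± z·σ with z = 0.6745.
Half-width = 12, so σ = 12/0.6745 = 17.791.
μ is the stated best guess, 38.700.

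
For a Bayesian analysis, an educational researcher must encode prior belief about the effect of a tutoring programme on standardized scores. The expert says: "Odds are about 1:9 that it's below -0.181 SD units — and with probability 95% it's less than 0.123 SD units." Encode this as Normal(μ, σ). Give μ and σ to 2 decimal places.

For Normal(μ,σ), the p-quantile is μ + z_p·σ. Here z_{0.1} = -1.282, z_{0.95} = 1.645.
So -0.181 = μ − 1.282σ and 0.123 = μ + 1.645σ.
Subtracting: σ = (0.123 − -0.181)/(1.645 − (-1.282)) = 0.10.
Then μ = -0.181 − (-1.282)·0.10 = -0.05.

μ = -0.05, σ = 0.10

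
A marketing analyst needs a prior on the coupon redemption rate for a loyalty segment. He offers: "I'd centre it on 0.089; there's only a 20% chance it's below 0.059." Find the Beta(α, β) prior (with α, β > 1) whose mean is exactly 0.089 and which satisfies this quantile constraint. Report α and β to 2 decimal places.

With mean 0.089 fixed, write α = 0.089s, β = 0.911s where s = α+β.
Need P(θ < 0.059) = 0.2 under Beta(0.089s, 0.911s). Normal approximation: (q−m)/√(m(1−m)/s) ≈ z_{0.2} = -0.842, so s ≈ 0.089·0.911·(-0.842)²/(0.059−0.089)² = 63.8.
At s = 63.8: P(θ<0.059) ≈ 0.206. Adjusting to match 0.2 gives s ≈ 66.16.
So α = 0.089·66.16 ≈ 5.89, β = 0.911·66.16 ≈ 60.27.

α ≈ 5.89, β ≈ 60.27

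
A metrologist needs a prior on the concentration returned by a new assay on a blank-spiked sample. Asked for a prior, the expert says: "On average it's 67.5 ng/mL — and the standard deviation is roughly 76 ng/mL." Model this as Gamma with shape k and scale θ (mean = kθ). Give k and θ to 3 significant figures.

k ≈ 0.789, θ ≈ 85.6

For Gamma(k, scale θ): mean = kθ, variance = kθ², so CV = 1/√k.
CV = SD/mean = 76/67.5 = 1.126, hence k = 1/CV² = 0.789.
Then θ = mean/k = 67.5/0.789 = 85.6.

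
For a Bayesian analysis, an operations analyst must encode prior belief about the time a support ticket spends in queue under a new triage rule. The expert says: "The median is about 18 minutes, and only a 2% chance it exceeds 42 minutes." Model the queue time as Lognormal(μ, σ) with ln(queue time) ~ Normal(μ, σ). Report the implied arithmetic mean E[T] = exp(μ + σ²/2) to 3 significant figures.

E[T] ≈ 19.6 minutes

If T ~ Lognormal(μ,σ) then ln T ~ Normal(μ,σ), so the p-quantile of ln T is μ + z_p·σ.
ln(18) = 2.89 and ln(42) = 3.738; z_{0.5} = 0, z_{0.98} = 2.054.
σ = (3.738 − 2.89)/(2.054 − (0)) = 0.413.
μ = 2.89 − (0)·0.413 = 2.890.
E[T] = exp(μ + σ²/2) = exp(2.890 + 0.0851) = 19.6 minutes.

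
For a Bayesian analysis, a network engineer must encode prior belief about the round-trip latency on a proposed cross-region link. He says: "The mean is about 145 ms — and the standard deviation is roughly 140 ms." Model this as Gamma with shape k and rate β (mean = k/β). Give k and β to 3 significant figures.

k ≈ 1.07, β ≈ 0.0074

For Gamma(k, rate β): mean = k/β, variance = k/β², so CV = 1/√k.
CV = SD/mean = 140/145 = 0.9655, hence k = 1/CV² = 1.07.
Then β = k/mean = 1.07/145 = 0.0074.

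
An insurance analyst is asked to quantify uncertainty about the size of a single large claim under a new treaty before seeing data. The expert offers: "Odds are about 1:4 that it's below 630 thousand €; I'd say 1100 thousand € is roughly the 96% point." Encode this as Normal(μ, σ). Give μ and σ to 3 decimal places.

μ = 782.591, σ = 181.306

For Normal(μ,σ), the p-quantile is μ + z_p·σ. Here z_{0.2} = -0.8416, z_{0.96} = 1.751.
So 630 = μ − 0.8416σ and 1100 = μ + 1.751σ.
Subtracting: σ = (1100 − 630)/(1.751 − (-0.8416)) = 181.306.
Then μ = 630 − (-0.8416)·181.306 = 782.591.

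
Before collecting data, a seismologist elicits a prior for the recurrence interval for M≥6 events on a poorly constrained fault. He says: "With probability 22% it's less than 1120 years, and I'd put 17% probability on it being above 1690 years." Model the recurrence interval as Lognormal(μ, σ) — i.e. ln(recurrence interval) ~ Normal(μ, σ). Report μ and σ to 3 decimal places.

μ ≈ 7.205, σ ≈ 0.238

If T ~ Lognormal(μ,σ) then ln T ~ Normal(μ,σ), so the p-quantile of ln T is μ + z_p·σ.
ln(1120) = 7.021 and ln(1690) = 7.432; z_{0.22} = -0.7722, z_{0.83} = 0.9542.
σ = (7.432 − 7.021)/(0.9542 − (-0.7722)) = 0.238.
μ = 7.021 − (-0.7722)·0.238 = 7.205.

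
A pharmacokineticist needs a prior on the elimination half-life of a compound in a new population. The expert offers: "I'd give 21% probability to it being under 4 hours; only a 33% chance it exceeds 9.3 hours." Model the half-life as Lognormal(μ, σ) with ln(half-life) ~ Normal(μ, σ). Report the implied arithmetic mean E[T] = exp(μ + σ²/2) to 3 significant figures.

If T ~ Lognormal(μ,σ) then ln T ~ Normal(μ,σ), so the p-quantile of ln T is μ + z_p·σ.
ln(4) = 1.386 and ln(9.3) = 2.23; z_{0.21} = -0.8064, z_{0.67} = 0.4399.
σ = (2.23 − 1.386)/(0.4399 − (-0.8064)) = 0.677.
μ = 1.386 − (-0.8064)·0.677 = 1.932.
E[T] = exp(μ + σ²/2) = exp(1.932 + 0.2291) = 8.68 hours.

E[T] ≈ 8.68 hours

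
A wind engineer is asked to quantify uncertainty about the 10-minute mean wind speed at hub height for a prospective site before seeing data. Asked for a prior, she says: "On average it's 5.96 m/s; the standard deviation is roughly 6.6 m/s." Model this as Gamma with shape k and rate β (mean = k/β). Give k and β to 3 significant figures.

For Gamma(k, rate β): mean = k/β, variance = k/β², so CV = 1/√k.
CV = SD/mean = 6.6/5.96 = 1.107, hence k = 1/CV² = 0.815.
Then β = k/mean = 0.815/5.96 = 0.137.

k ≈ 0.815, β ≈ 0.137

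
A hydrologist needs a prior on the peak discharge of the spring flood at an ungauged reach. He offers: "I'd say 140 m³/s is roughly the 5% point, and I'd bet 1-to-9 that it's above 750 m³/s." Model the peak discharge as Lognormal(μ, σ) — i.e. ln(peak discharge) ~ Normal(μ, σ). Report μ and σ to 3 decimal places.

μ ≈ 5.885, σ ≈ 0.574

If T ~ Lognormal(μ,σ) then ln T ~ Normal(μ,σ), so the p-quantile of ln T is μ + z_p·σ.
ln(140) = 4.942 and ln(750) = 6.62; z_{0.05} = -1.645, z_{0.9} = 1.282.
σ = (6.62 − 4.942)/(1.282 − (-1.645)) = 0.574.
μ = 4.942 − (-1.645)·0.574 = 5.885.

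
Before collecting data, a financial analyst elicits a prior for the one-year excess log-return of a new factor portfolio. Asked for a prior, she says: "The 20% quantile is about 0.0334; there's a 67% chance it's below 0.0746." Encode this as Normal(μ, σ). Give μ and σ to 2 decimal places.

For Normal(μ,σ), the p-quantile is μ + z_p·σ. Here z_{0.2} = -0.8416, z_{0.67} = 0.4399.
So 0.0334 = μ − 0.8416σ and 0.0746 = μ + 0.4399σ.
Subtracting: σ = (0.0746 − 0.0334)/(0.4399 − (-0.8416)) = 0.03.
Then μ = 0.0334 − (-0.8416)·0.03 = 0.06.

μ = 0.06, σ = 0.03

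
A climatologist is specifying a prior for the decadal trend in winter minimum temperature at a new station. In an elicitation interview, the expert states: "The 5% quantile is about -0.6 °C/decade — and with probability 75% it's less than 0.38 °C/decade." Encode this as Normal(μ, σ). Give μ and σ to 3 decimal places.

μ = 0.095, σ = 0.423

The p-quantile of Normal(μ,σ) is μ + z_p·σ, with z_{0.05} = -1.645 and z_{0.75} = 0.6745.
Eliminate σ: μ = (z₂·x₁ − z₁·x₂)/(z₂ − z₁) = (0.6745·-0.6 − (-1.645)·0.38)/2.319 = 0.095.
Then σ = (x₂ − x₁)/(z₂ − z₁) = (0.38 − -0.6)/2.319 = 0.423.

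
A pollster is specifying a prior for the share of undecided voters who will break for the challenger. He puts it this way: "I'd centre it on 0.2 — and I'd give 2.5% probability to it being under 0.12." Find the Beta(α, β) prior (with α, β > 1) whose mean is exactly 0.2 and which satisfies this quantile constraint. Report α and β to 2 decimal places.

With mean 0.2 fixed, write α = 0.2s, β = 0.8s where s = α+β.
Need P(θ < 0.12) = 0.025 under Beta(0.2s, 0.8s). Normal approximation: (q−m)/√(m(1−m)/s) ≈ z_{0.025} = -1.96, so s ≈ 0.2·0.8·(-1.96)²/(0.12−0.2)² = 96.0.
At s = 96.0: P(θ<0.12) ≈ 0.015. Adjusting to match 0.025 gives s ≈ 79.04.
So α = 0.2·79.04 ≈ 15.81, β = 0.8·79.04 ≈ 63.23.

α ≈ 15.81, β ≈ 63.23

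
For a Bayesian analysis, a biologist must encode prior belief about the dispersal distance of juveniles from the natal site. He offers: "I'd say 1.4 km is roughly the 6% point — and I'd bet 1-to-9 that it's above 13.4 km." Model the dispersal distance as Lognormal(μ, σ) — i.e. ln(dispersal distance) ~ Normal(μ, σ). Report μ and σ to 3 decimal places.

μ ≈ 1.575, σ ≈ 0.796

If T ~ Lognormal(μ,σ) then ln T ~ Normal(μ,σ), so the p-quantile of ln T is μ + z_p·σ.
ln(1.4) = 0.3365 and ln(13.4) = 2.595; z_{0.06} = -1.555, z_{0.9} = 1.282.
σ = (2.595 − 0.3365)/(1.282 − (-1.555)) = 0.796.
μ = 0.3365 − (-1.555)·0.796 = 1.575.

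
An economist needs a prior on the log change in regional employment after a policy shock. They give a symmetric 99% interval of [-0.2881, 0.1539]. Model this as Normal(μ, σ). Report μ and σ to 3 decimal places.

A symmetric 99% interval runs μ ± z·σ with z = 2.576.
Half-width = 0.221, so σ = 0.221/2.576 = 0.086.
μ is the interval midpoint, -0.067.

μ = -0.067, σ = 0.086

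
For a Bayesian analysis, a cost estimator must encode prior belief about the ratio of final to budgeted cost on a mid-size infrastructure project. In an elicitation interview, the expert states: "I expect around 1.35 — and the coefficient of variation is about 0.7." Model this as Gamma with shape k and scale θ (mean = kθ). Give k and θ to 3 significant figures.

k ≈ 2.04, θ ≈ 0.661

For Gamma(k, scale θ): mean = kθ, variance = kθ², so CV = 1/√k.
CV = 0.7, hence k = 1/CV² = 2.04.
Then θ = mean/k = 1.35/2.04 = 0.661.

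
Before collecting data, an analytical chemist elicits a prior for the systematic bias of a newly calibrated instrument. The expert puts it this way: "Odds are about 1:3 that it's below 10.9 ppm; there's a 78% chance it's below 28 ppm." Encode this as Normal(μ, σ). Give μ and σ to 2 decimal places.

μ = 18.87, σ = 11.82

For Normal(μ,σ), the p-quantile is μ + z_p·σ. Here z_{0.25} = -0.6745, z_{0.78} = 0.7722.
So 10.9 = μ − 0.6745σ and 28 = μ + 0.7722σ.
Subtracting: σ = (28 − 10.9)/(0.7722 − (-0.6745)) = 11.82.
Then μ = 10.9 − (-0.6745)·11.82 = 18.87.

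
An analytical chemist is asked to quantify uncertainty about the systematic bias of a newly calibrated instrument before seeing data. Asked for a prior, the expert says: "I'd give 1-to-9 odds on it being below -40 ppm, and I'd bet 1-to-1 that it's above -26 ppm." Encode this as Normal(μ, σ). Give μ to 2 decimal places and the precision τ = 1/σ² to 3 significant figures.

The p-quantile of Normal(μ,σ) is μ + z_p·σ, with z_{0.1} = -1.282 and z_{0.5} = 0.
Eliminate σ: μ = (z₂·x₁ − z₁·x₂)/(z₂ − z₁) = (0·-40 − (-1.282)·-26)/1.282 = -26.00.
Then σ = (x₂ − x₁)/(z₂ − z₁) = (-26 − -40)/1.282 = 10.92.
Precision τ = 1/σ² = 1/10.92² = 0.00838.

μ = -26.00, τ = 0.00838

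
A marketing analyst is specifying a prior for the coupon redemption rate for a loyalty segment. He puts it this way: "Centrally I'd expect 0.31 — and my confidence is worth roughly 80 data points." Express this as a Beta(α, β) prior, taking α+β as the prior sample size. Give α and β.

Under the effective-sample-size interpretation, Beta(α, β) has prior mean α/(α+β) and prior sample size α+β.
So α+β = 80 and α/(α+β) = 0.31, giving α = 0.31·80 = 24.8 and β = 80 − 24.8 = 55.2.

α = 24.8, β = 55.2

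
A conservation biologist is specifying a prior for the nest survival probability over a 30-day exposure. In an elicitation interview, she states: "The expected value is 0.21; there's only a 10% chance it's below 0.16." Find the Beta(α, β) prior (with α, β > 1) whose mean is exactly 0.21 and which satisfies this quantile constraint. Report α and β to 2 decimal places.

With mean 0.21 fixed, write α = 0.21s, β = 0.79s where s = α+β.
Need P(θ < 0.16) = 0.1 under Beta(0.21s, 0.79s). Normal approximation: (q−m)/√(m(1−m)/s) ≈ z_{0.1} = -1.28, so s ≈ 0.21·0.79·(-1.28)²/(0.16−0.21)² = 109.0.
At s = 109.0: P(θ<0.16) ≈ 0.093. Adjusting to match 0.1 gives s ≈ 102.91.
So α = 0.21·102.91 ≈ 21.61, β = 0.79·102.91 ≈ 81.30.

α ≈ 21.61, β ≈ 81.30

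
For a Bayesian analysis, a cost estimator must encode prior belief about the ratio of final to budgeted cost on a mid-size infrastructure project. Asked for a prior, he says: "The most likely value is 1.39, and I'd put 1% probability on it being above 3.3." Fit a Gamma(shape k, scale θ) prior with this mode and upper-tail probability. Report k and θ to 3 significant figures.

k ≈ 7.35, θ ≈ 0.219

Gamma(k,θ) with k>1 has mode (k−1)θ, so θ = 1.39/(k−1).
Need P(X < 3.3) = 0.99 with θ tied to k this way. Start at k = 2, θ = 1.39: P(X<3.3) ≈ 0.686.
Too low — raise k to concentrate. Iterating converges to k ≈ 7.35.
Then θ = 1.39/(7.35−1) ≈ 0.219.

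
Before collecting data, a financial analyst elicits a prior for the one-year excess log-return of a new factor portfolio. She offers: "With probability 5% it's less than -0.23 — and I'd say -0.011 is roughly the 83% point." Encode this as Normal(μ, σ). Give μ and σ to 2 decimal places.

μ = -0.09, σ = 0.08

The p-quantile of Normal(μ,σ) is μ + z_p·σ, with z_{0.05} = -1.645 and z_{0.83} = 0.9542.
Eliminate σ: μ = (z₂·x₁ − z₁·x₂)/(z₂ − z₁) = (0.9542·-0.23 − (-1.645)·-0.011)/2.599 = -0.09.
Then σ = (x₂ − x₁)/(z₂ − z₁) = (-0.011 − -0.23)/2.599 = 0.08.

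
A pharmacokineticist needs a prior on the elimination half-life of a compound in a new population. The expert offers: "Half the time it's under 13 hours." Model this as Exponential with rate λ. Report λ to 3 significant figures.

Exponential median = ln 2 / λ, so λ = ln 2 / 13.0 = 0.0533.

λ ≈ 0.0533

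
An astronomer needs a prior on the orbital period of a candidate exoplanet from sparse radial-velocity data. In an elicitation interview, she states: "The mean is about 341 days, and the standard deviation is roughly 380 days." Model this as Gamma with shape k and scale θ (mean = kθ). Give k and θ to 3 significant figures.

For Gamma(k, scale θ): mean = kθ, variance = kθ², so CV = 1/√k.
CV = SD/mean = 380/341 = 1.114, hence k = 1/CV² = 0.805.
Then θ = mean/k = 341/0.805 = 423.

k ≈ 0.805, θ ≈ 423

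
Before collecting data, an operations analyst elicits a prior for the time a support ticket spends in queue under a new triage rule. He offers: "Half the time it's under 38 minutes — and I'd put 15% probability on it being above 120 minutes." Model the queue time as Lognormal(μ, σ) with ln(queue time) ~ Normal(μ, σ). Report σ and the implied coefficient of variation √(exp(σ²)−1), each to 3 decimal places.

If T ~ Lognormal(μ,σ) then ln T ~ Normal(μ,σ), so the p-quantile of ln T is μ + z_p·σ.
ln(38) = 3.638 and ln(120) = 4.787; z_{0.5} = 0, z_{0.85} = 1.036.
σ = (4.787 − 3.638)/(1.036 − (0)) = 1.109.
μ = 3.638 − (0)·1.109 = 3.638.
CV = √(exp(σ²)−1) = √(exp(1.2310)−1) = 1.557.

σ ≈ 1.109, CV ≈ 1.557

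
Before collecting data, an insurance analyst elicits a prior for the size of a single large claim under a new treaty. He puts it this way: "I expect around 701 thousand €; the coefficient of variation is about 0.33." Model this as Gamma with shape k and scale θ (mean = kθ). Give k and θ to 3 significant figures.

For Gamma(k, scale θ): mean = kθ, variance = kθ², so CV = 1/√k.
CV = 0.33, hence k = 1/CV² = 9.18.
Then θ = mean/k = 701/9.18 = 76.3.

k ≈ 9.18, θ ≈ 76.3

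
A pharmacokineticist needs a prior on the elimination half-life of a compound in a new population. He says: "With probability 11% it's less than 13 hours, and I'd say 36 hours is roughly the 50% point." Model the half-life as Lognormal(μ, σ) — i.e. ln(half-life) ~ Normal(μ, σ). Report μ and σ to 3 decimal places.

If T ~ Lognormal(μ,σ) then ln T ~ Normal(μ,σ), so the p-quantile of ln T is μ + z_p·σ.
ln(13) = 2.565 and ln(36) = 3.584; z_{0.11} = -1.227, z_{0.5} = 0.
σ = (3.584 − 2.565)/(0 − (-1.227)) = 0.830.
μ = 2.565 − (-1.227)·0.830 = 3.584.

μ ≈ 3.584, σ ≈ 0.830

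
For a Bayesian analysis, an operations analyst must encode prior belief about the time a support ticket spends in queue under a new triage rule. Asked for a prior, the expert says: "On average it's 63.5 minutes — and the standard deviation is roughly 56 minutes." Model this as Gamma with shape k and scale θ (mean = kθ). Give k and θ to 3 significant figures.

k ≈ 1.29, θ ≈ 49.4

For Gamma(k, scale θ): mean = kθ, variance = kθ², so CV = 1/√k.
CV = SD/mean = 56/63.5 = 0.8819, hence k = 1/CV² = 1.29.
Then θ = mean/k = 63.5/1.29 = 49.4.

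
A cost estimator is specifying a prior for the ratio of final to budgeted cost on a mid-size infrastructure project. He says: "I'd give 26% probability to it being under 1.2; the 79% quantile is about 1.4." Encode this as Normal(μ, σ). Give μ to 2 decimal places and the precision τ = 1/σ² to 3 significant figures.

The p-quantile of Normal(μ,σ) is μ + z_p·σ, with z_{0.26} = -0.6433 and z_{0.79} = 0.8064.
Eliminate σ: μ = (z₂·x₁ − z₁·x₂)/(z₂ − z₁) = (0.8064·1.2 − (-0.6433)·1.4)/1.45 = 1.29.
Then σ = (x₂ − x₁)/(z₂ − z₁) = (1.4 − 1.2)/1.45 = 0.14.
Precision τ = 1/σ² = 1/0.138² = 52.5.

μ = 1.29, τ = 52.5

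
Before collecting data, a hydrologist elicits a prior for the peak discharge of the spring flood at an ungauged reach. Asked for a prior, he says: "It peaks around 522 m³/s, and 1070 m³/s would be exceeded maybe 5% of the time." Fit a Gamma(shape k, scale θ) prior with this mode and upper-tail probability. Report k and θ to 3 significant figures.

Gamma(k,θ) with k>1 has mode (k−1)θ, so θ = 522/(k−1).
Need P(X < 1070) = 0.95 with θ tied to k this way. Start at k = 2, θ = 522: P(X<1070) ≈ 0.607.
Too low — raise k to concentrate. Iterating converges to k ≈ 6.37.
Then θ = 522/(6.37−1) ≈ 97.2.

k ≈ 6.37, θ ≈ 97.2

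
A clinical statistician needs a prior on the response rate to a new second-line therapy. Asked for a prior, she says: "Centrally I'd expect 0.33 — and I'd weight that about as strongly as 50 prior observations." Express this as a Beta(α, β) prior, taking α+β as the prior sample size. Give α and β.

Under the effective-sample-size interpretation, Beta(α, β) has prior mean α/(α+β) and prior sample size α+β.
So α+β = 50 and α/(α+β) = 0.33, giving α = 0.33·50 = 16.5 and β = 50 − 16.5 = 33.5.

α = 16.5, β = 33.5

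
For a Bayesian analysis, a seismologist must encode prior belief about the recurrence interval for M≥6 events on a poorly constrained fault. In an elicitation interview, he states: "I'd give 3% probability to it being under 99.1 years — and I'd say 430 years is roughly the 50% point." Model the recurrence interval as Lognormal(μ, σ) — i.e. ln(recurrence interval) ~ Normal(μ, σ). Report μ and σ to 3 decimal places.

μ ≈ 6.064, σ ≈ 0.780

If T ~ Lognormal(μ,σ) then ln T ~ Normal(μ,σ), so the p-quantile of ln T is μ + z_p·σ.
ln(99.1) = 4.596 and ln(430) = 6.064; z_{0.03} = -1.881, z_{0.5} = 0.
σ = (6.064 − 4.596)/(0 − (-1.881)) = 0.780.
μ = 4.596 − (-1.881)·0.780 = 6.064.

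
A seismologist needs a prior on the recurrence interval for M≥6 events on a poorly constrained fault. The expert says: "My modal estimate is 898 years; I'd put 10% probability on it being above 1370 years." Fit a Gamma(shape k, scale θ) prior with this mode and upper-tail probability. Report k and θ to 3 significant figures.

Gamma(k,θ) with k>1 has mode (k−1)θ, so θ = 898/(k−1).
Need P(X < 1370) = 0.9 with θ tied to k this way. Start at k = 2, θ = 898: P(X<1370) ≈ 0.451.
Too low — raise k to concentrate. Iterating converges to k ≈ 11.5.
Then θ = 898/(11.5−1) ≈ 85.9.

k ≈ 11.5, θ ≈ 85.9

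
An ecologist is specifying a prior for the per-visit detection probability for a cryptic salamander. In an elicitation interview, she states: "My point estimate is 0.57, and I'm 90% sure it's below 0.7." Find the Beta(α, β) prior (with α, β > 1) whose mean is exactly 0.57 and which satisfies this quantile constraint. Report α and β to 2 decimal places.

With mean 0.57 fixed, write α = 0.57s, β = 0.43s where s = α+β.
Need P(θ < 0.7) = 0.9 under Beta(0.57s, 0.43s). Normal approximation: (q−m)/√(m(1−m)/s) ≈ z_{0.9} = 1.28, so s ≈ 0.57·0.43·(1.28)²/(0.7−0.57)² = 23.8.
At s = 23.8: P(θ<0.7) ≈ 0.904. Adjusting to match 0.9 gives s ≈ 22.95.
So α = 0.57·22.95 ≈ 13.08, β = 0.43·22.95 ≈ 9.87.

α ≈ 13.08, β ≈ 9.87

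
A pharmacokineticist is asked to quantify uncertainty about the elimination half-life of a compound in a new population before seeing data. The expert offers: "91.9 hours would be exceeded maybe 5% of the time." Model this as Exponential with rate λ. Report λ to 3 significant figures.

P(T > 91.9) = e^(−λ·91.9) = 0.05, so λ = −ln(0.05)/91.9 = 0.0326.

λ ≈ 0.0326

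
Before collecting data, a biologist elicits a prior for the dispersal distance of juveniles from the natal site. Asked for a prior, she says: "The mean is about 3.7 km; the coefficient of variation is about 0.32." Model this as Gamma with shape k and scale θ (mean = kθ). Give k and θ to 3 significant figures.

k ≈ 9.77, θ ≈ 0.379

For Gamma(k, scale θ): mean = kθ, variance = kθ², so CV = 1/√k.
CV = 0.32, hence k = 1/CV² = 9.77.
Then θ = mean/k = 3.7/9.77 = 0.379.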